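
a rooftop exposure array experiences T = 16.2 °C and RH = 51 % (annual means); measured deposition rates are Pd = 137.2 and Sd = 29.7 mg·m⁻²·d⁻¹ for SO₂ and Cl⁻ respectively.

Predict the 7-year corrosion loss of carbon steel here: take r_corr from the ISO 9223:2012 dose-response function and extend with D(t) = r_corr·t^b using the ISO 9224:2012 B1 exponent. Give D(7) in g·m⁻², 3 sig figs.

D(7) = 1.17e+03 g·m⁻²

carbon steel: f(T) = -0.054·(T−10) [T>10 °C] = -0.3348
  SO₂ term: 1.77·137.2^0.52·exp(0.02·51-0.3348) = 45.39
  Sd branch = 0.102·Sd^0.62·e^(0.033·RH+0.04·T) = 8.591 μm/a
  sum: 45.39 + 8.591 → r_corr = 53.98 μm/a
Long-term exponent b (ISO 9224 Table 2, B1) = 0.523
  D(7) = 53.98 × 7^0.523 = 53.98 × 2.767 = 149.4 μm
  Mass loss = 149.4 μm × 7.85 g/cm³ = 1172 g·m⁻²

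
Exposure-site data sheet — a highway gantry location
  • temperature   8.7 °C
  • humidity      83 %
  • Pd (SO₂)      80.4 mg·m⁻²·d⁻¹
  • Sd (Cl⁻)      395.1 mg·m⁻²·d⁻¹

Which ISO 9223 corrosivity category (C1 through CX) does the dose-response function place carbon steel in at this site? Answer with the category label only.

carbon steel: temperature factor f = +0.150·(-1.3) = -0.1950
  sulphur-dioxide contribution → 74.98 μm/a
  chloride contribution → 91.04 μm/a
  ⇒ r_corr(carbon steel) = 166 μm/a
Category bounds: 80…200 μm/a bracket r_corr ⇒ C5

C5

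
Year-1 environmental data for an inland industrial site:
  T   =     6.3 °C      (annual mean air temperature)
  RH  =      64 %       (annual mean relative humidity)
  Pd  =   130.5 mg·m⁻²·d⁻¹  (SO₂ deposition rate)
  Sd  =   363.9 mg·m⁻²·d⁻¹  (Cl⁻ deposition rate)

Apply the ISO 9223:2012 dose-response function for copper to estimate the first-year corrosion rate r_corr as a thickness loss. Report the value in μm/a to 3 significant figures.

r_corr = 1.20 μm/a

copper: f(T) = +0.126·(T−10) [T≤10 °C] = -0.4662
  SO₂ term: 0.0053·130.5^0.26·exp(0.059·64-0.4662) = 0.5149
  Sd branch = 0.01025·Sd^0.27·e^(0.036·RH+0.049·T) = 0.6869 μm/a
  sum: 0.5149 + 0.6869 → r_corr = 1.202 μm/a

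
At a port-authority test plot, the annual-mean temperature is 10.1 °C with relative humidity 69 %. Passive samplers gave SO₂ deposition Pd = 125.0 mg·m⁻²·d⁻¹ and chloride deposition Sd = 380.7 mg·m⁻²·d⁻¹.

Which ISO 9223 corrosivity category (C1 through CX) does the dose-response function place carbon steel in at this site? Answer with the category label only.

C5

carbon steel: T>10 °C ⇒ hinge -0.054·(10.1−10) = -0.0054
  sulphur-dioxide contribution → 86.17 μm/a
  chloride contribution → 59.28 μm/a
  ⇒ r_corr(carbon steel) = 145.4 μm/a
Category bounds: 80…200 μm/a bracket r_corr ⇒ C5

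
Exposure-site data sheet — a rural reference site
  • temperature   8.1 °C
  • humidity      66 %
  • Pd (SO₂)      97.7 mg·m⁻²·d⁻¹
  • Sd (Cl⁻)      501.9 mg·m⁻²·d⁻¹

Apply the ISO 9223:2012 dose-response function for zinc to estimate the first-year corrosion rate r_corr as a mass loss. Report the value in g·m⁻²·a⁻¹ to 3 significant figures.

zinc: T≤10 °C ⇒ hinge +0.038·(8.1−10) = -0.0722
  sulphur-dioxide contribution → 1.876 μm/a
  chloride contribution → 2.045 μm/a
  total first-year rate 3.921 μm/a
Convert to mass loss: 3.921 μm/a × 7.14 g/cm³ = 28 g·m⁻²·a⁻¹

r_corr = 28.0 g·m⁻²·a⁻¹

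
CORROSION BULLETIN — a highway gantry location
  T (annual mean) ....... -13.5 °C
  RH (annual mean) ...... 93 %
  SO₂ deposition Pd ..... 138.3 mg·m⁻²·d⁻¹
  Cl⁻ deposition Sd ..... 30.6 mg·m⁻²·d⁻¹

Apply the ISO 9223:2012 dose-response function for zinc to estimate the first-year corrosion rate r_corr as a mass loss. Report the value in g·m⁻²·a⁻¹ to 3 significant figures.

r_corr = 24.4 g·m⁻²·a⁻¹

zinc: f(T) = +0.038·(T−10) [T≤10 °C] = -0.8930
  Pd branch = 0.0129·Pd^0.44·e^(0.046·RH+f) = 3.331 μm/a
  Cl⁻ term: 0.0175·30.6^0.57·exp(0.008·93+0.085·-13.5) = 0.08216
  sum: 3.331 + 0.08216 → r_corr = 3.414 μm/a
Convert to mass loss: 3.414 μm/a × 7.14 g/cm³ = 24.37 g·m⁻²·a⁻¹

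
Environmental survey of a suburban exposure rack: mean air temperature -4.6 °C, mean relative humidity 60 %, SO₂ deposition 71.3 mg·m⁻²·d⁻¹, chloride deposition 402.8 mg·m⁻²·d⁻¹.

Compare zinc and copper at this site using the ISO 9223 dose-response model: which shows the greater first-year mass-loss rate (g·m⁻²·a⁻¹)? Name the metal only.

zinc: T≤10 °C ⇒ hinge +0.038·(-4.6−10) = -0.5548
  Pd branch = 0.0129·Pd^0.44·e^(0.046·RH+f) = 0.765 μm/a
  Cl⁻ term: 0.0175·402.8^0.57·exp(0.008·60+0.085·-4.6) = 0.5842
  r_corr = 0.765 + 0.5842 = 1.349 μm/a
  mass loss = 1.349 μm/a × 7.14 g/cm³ = 9.633 g·m⁻²·a⁻¹
copper: f(T) = +0.126·(T−10) [T≤10 °C] = -1.8396
  Pd branch = 0.0053·Pd^0.26·e^(0.059·RH+f) = 0.08801 μm/a
  Sd branch = 0.01025·Sd^0.27·e^(0.036·RH+0.049·T) = 0.3583 μm/a
  sum: 0.08801 + 0.3583 → r_corr = 0.4463 μm/a
  mass loss = 0.4463 μm/a × 8.96 g/cm³ = 3.999 g·m⁻²·a⁻¹
Ordering by g·m⁻²·a⁻¹: zinc (9.63) > copper (4)

zinc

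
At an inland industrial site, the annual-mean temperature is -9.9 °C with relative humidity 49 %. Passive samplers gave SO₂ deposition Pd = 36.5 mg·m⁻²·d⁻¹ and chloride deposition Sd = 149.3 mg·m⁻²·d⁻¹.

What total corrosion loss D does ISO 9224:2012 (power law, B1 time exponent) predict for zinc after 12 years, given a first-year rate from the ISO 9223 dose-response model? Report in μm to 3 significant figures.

zinc: temperature factor f = +0.038·(-19.9) = -0.7562
  sulphur-dioxide contribution → 0.2809 μm/a
  chloride contribution → 0.1937 μm/a
  ⇒ r_corr(zinc) = 0.4745 μm/a
Power-law: D(12) = r_corr · 12^0.813
  D(12) = 0.4745 × 12^0.813 = 0.4745 × 7.54 = 3.578 μm

D(12) = 3.58 μm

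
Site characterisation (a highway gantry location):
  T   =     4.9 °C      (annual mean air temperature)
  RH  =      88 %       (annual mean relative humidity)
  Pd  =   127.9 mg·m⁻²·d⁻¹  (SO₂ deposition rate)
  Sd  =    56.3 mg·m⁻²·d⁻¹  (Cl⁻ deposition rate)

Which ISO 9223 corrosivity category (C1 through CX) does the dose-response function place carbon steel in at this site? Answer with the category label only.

C5

carbon steel: f(T) = +0.150·(T−10) [T≤10 °C] = -0.7650
  sulphur-dioxide contribution → 59.66 μm/a
  chloride contribution → 27.56 μm/a
  ⇒ r_corr(carbon steel) = 87.21 μm/a
ISO 9223 Table 2 (carbon steel): 80 < 87.2 ≤ 200 μm/a ⇒ C5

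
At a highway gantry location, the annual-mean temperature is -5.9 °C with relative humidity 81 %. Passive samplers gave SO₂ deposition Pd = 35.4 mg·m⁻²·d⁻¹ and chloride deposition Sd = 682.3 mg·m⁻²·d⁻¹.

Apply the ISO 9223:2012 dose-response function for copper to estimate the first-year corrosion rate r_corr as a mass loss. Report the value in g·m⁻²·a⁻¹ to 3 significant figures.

r_corr = 9.32 g·m⁻²·a⁻¹

copper: T≤10 °C ⇒ hinge +0.126·(-5.9−10) = -2.0034
  Pd branch = 0.0053·Pd^0.26·e^(0.059·RH+f) = 0.215 μm/a
  Sd branch = 0.01025·Sd^0.27·e^(0.036·RH+0.049·T) = 0.8256 μm/a
  r_corr = 0.215 + 0.8256 = 1.041 μm/a
Convert to mass loss: 1.041 μm/a × 8.96 g/cm³ = 9.323 g·m⁻²·a⁻¹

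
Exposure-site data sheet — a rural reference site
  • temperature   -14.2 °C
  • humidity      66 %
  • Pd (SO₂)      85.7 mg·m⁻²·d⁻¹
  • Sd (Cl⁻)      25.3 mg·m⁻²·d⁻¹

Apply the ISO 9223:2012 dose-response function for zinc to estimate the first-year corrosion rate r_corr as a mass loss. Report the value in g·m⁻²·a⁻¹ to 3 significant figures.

zinc: T≤10 °C ⇒ hinge +0.038·(-14.2−10) = -0.9196
  sulphur-dioxide contribution → 0.759 μm/a
  chloride contribution → 0.05597 μm/a
  total first-year rate 0.815 μm/a
Convert to mass loss: 0.815 μm/a × 7.14 g/cm³ = 5.819 g·m⁻²·a⁻¹

r_corr = 5.82 g·m⁻²·a⁻¹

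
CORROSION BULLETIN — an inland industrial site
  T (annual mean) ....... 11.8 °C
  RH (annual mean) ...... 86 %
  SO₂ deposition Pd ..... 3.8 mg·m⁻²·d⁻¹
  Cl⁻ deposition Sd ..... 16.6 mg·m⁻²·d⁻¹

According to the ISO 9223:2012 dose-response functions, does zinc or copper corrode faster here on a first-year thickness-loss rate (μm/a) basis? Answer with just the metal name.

copper

zinc: T>10 °C ⇒ hinge -0.071·(11.8−10) = -0.1278
  sulphur-dioxide contribution → 1.067 μm/a
  chloride contribution → 0.4709 μm/a
  total first-year rate 1.538 μm/a
copper: T>10 °C ⇒ hinge -0.080·(11.8−10) = -0.1440
  sulphur-dioxide contribution → 1.038 μm/a
  chloride contribution → 0.8627 μm/a
  ⇒ r_corr(copper) = 1.9 μm/a
Ordering by μm/a: copper (1.9) > zinc (1.54)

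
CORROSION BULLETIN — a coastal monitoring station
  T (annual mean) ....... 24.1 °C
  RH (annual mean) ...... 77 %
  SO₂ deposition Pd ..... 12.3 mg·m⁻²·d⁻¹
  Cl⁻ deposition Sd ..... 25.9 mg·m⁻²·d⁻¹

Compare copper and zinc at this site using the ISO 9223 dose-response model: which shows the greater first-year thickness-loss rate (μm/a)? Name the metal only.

zinc

copper: T>10 °C ⇒ hinge -0.080·(24.1−10) = -1.1280
  sulphur-dioxide contribution → 0.3096 μm/a
  chloride contribution → 1.285 μm/a
  total first-year rate 1.595 μm/a
zinc: temperature factor f = -0.071·(14.1) = -1.0011
  sulphur-dioxide contribution → 0.4939 μm/a
  chloride contribution → 1.606 μm/a
  total first-year rate 2.1 μm/a
Ordering by μm/a: zinc (2.1) > copper (1.59)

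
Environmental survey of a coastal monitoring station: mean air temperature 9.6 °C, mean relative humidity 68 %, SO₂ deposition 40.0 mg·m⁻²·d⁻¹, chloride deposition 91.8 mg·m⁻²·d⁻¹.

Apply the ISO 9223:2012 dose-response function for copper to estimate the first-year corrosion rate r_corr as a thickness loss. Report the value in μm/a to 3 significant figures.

r_corr = 1.37 μm/a

copper: temperature factor f = +0.126·(-0.4) = -0.0504
  sulphur-dioxide contribution → 0.7266 μm/a
  chloride contribution → 0.6429 μm/a
  ⇒ r_corr(copper) = 1.37 μm/a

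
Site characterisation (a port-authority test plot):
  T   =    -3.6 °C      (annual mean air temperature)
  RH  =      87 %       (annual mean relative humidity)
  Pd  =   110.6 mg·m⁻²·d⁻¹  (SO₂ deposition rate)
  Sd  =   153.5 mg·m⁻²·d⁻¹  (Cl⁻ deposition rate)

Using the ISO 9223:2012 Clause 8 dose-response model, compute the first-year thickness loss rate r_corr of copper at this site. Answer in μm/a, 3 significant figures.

r_corr = 1.32 μm/a

copper: temperature factor f = +0.126·(-13.6) = -1.7136
  SO₂ term: 0.0053·110.6^0.26·exp(0.059·87-1.7136) = 0.5504
  Sd branch = 0.01025·Sd^0.27·e^(0.036·RH+0.049·T) = 0.7666 μm/a
  r_corr = 0.5504 + 0.7666 = 1.317 μm/a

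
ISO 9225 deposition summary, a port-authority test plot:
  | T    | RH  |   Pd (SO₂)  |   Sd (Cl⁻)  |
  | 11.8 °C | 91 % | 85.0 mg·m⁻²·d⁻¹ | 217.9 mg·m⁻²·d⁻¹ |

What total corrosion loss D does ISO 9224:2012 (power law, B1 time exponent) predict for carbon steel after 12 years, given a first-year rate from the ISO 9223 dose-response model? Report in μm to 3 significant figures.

D(12) = 707 μm

carbon steel: T>10 °C ⇒ hinge -0.054·(11.8−10) = -0.0972
  SO₂ term: 1.77·85.0^0.52·exp(0.02·91-0.0972) = 99.88
  Sd branch = 0.102·Sd^0.62·e^(0.033·RH+0.04·T) = 92.79 μm/a
  sum: 99.88 + 92.79 → r_corr = 192.7 μm/a
Long-term exponent b (ISO 9224 Table 2, B1) = 0.523
  D(12) = 192.7 × 12^0.523 = 192.7 × 3.668 = 706.7 μm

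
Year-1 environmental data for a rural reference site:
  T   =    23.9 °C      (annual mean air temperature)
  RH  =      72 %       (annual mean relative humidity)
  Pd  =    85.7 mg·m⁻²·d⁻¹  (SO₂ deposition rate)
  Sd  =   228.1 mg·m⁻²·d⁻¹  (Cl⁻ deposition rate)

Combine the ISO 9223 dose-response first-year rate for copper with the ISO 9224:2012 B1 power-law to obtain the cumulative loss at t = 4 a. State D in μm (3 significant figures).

D(4) = 5.80 μm

copper: f(T) = -0.080·(T−10) [T>10 °C] = -1.1120
  Pd branch = 0.0053·Pd^0.26·e^(0.059·RH+f) = 0.388 μm/a
  Cl⁻ term: 0.01025·228.1^0.27·exp(0.036·72+0.049·23.9) = 1.913
  sum: 0.388 + 1.913 → r_corr = 2.301 μm/a
ISO 9224: D(t) = r_corr · t^b with b = 0.667 (copper, B1)
  D(4) = 2.301 × 4^0.667 = 2.301 × 2.521 = 5.801 μm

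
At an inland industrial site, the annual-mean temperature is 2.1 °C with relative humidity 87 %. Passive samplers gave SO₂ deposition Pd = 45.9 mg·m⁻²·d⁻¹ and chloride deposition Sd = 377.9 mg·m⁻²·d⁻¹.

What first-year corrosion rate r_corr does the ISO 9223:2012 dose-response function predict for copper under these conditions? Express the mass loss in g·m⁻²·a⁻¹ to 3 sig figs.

r_corr = 19.6 g·m⁻²·a⁻¹

copper: temperature factor f = +0.126·(-7.9) = -0.9954
  Pd branch = 0.0053·Pd^0.26·e^(0.059·RH+f) = 0.898 μm/a
  Cl⁻ term: 0.01025·377.9^0.27·exp(0.036·87+0.049·2.1) = 1.293
  r_corr = 0.898 + 1.293 = 2.191 μm/a
Convert to mass loss: 2.191 μm/a × 8.96 g/cm³ = 19.63 g·m⁻²·a⁻¹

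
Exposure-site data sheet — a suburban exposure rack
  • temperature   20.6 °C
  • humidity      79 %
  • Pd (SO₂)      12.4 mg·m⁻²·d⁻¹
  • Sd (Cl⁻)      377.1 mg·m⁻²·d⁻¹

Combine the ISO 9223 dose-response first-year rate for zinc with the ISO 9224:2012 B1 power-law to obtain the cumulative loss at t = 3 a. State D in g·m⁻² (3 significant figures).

zinc: temperature factor f = -0.071·(10.6) = -0.7526
  Pd branch = 0.0129·Pd^0.44·e^(0.046·RH+f) = 0.6967 μm/a
  Cl⁻ term: 0.0175·377.1^0.57·exp(0.008·79+0.085·20.6) = 5.579
  sum: 0.6967 + 5.579 → r_corr = 6.276 μm/a
Power-law: D(3) = r_corr · 3^0.813
  D(3) = 6.276 × 3^0.813 = 6.276 × 2.443 = 15.33 μm
  Mass loss = 15.33 μm × 7.14 g/cm³ = 109.5 g·m⁻²

D(3) = 109 g·m⁻²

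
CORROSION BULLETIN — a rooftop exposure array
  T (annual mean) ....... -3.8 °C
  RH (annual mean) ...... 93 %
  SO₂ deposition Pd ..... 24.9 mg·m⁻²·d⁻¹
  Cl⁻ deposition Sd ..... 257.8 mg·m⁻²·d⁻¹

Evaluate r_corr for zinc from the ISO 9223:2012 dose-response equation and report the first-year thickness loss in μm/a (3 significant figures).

r_corr = 2.90 μm/a

zinc: f(T) = +0.038·(T−10) [T≤10 °C] = -0.5244
  Pd branch = 0.0129·Pd^0.44·e^(0.046·RH+f) = 2.265 μm/a
  Cl⁻ term: 0.0175·257.8^0.57·exp(0.008·93+0.085·-3.8) = 0.6314
  sum: 2.265 + 0.6314 → r_corr = 2.896 μm/a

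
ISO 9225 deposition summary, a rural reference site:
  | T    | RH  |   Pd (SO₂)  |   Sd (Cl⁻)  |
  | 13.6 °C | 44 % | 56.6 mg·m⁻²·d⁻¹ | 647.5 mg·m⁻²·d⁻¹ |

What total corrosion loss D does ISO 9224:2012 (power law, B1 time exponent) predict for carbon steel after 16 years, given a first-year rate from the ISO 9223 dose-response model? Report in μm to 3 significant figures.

carbon steel: T>10 °C ⇒ hinge -0.054·(13.6−10) = -0.1944
  sulphur-dioxide contribution → 28.65 μm/a
  chloride contribution → 41.54 μm/a
  ⇒ r_corr(carbon steel) = 70.19 μm/a
ISO 9224: D(t) = r_corr · t^b with b = 0.523 (carbon steel, B1)
  D(16) = 70.19 × 16^0.523 = 70.19 × 4.263 = 299.2 μm

D(16) = 299 μm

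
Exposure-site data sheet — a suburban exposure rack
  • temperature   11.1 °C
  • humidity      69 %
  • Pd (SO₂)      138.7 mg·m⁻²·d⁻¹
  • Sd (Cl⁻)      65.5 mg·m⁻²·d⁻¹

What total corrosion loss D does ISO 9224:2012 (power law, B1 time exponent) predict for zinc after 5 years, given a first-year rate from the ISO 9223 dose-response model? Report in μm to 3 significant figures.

D(5) = 12.4 μm

zinc: temperature factor f = -0.071·(1.1) = -0.0781
  Pd branch = 0.0129·Pd^0.44·e^(0.046·RH+f) = 2.498 μm/a
  Cl⁻ term: 0.0175·65.5^0.57·exp(0.008·69+0.085·11.1) = 0.8468
  r_corr = 2.498 + 0.8468 = 3.345 μm/a
Power-law: D(5) = r_corr · 5^0.813
  D(5) = 3.345 × 5^0.813 = 3.345 × 3.701 = 12.38 μm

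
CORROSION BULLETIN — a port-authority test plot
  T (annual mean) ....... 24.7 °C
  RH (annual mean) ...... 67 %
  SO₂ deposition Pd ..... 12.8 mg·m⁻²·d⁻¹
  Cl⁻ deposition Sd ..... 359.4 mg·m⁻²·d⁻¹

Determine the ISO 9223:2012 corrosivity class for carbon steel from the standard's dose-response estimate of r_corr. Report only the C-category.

carbon steel: T>10 °C ⇒ hinge -0.054·(24.7−10) = -0.7938
  Pd branch = 1.77·Pd^0.52·e^(0.02·RH+f) = 11.51 μm/a
  Cl⁻ term: 0.102·359.4^0.62·exp(0.033·67+0.04·24.7) = 96.02
  sum: 11.51 + 96.02 → r_corr = 107.5 μm/a
108 μm/a falls in (80, 200] for carbon steel → category C5

C5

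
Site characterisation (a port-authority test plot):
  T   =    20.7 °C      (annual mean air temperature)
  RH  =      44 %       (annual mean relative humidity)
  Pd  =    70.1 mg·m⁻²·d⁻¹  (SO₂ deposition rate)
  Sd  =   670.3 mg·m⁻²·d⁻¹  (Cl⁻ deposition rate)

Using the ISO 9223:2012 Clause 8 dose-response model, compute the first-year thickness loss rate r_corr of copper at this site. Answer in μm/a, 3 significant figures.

r_corr = 0.890 μm/a

copper: f(T) = -0.080·(T−10) [T>10 °C] = -0.8560
  Pd branch = 0.0053·Pd^0.26·e^(0.059·RH+f) = 0.09117 μm/a
  Cl⁻ term: 0.01025·670.3^0.27·exp(0.036·44+0.049·20.7) = 0.7984
  r_corr = 0.09117 + 0.7984 = 0.8896 μm/a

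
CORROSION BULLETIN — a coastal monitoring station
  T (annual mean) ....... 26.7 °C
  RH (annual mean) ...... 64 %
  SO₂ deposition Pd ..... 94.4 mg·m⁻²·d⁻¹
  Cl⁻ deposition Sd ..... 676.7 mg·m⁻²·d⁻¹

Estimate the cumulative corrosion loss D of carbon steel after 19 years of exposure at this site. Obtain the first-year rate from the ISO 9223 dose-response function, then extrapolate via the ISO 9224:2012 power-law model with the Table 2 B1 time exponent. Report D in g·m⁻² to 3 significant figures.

D(19) = 6.11e+03 g·m⁻²

carbon steel: f(T) = -0.054·(T−10) [T>10 °C] = -0.9018
  sulphur-dioxide contribution → 27.49 μm/a
  chloride contribution → 139.5 μm/a
  total first-year rate 167 μm/a
Long-term exponent b (ISO 9224 Table 2, B1) = 0.523
  D(19) = 167 × 19^0.523 = 167 × 4.664 = 778.8 μm
  Mass loss = 778.8 μm × 7.85 g/cm³ = 6114 g·m⁻²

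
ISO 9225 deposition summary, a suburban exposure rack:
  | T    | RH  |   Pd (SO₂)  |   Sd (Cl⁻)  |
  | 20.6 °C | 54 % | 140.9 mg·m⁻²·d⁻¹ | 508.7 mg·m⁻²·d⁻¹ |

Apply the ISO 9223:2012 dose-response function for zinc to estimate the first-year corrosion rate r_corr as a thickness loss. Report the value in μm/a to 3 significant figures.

r_corr = 6.06 μm/a

zinc: temperature factor f = -0.071·(10.6) = -0.7526
  Pd branch = 0.0129·Pd^0.44·e^(0.046·RH+f) = 0.6428 μm/a
  Sd branch = 0.0175·Sd^0.57·e^(0.008·RH+0.085·T) = 5.417 μm/a
  r_corr = 0.6428 + 5.417 = 6.06 μm/a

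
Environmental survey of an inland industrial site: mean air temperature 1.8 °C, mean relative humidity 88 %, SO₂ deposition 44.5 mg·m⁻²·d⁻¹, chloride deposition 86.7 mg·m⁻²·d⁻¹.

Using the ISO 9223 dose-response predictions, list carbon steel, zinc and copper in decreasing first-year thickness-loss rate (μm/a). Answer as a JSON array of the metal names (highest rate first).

["carbon steel", "zinc", "copper"]

carbon steel: f(T) = +0.150·(T−10) [T≤10 °C] = -1.2300
  sulphur-dioxide contribution → 21.64 μm/a
  chloride contribution → 31.82 μm/a
  ⇒ r_corr(carbon steel) = 53.46 μm/a
zinc: f(T) = +0.038·(T−10) [T≤10 °C] = -0.3116
  sulphur-dioxide contribution → 2.875 μm/a
  chloride contribution → 0.5247 μm/a
  ⇒ r_corr(zinc) = 3.399 μm/a
copper: temperature factor f = +0.126·(-8.2) = -1.0332
  sulphur-dioxide contribution → 0.9099 μm/a
  chloride contribution → 0.8874 μm/a
  ⇒ r_corr(copper) = 1.797 μm/a
Ordering by μm/a: carbon steel (53.5) > zinc (3.4) > copper (1.8)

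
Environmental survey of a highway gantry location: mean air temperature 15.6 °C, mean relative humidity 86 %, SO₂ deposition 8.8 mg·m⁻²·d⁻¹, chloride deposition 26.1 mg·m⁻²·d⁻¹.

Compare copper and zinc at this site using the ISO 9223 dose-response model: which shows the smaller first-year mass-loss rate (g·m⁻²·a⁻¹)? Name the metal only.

zinc

copper: temperature factor f = -0.080·(5.6) = -0.4480
  sulphur-dioxide contribution → 0.9525 μm/a
  chloride contribution → 1.174 μm/a
  ⇒ r_corr(copper) = 2.127 μm/a
  mass loss = 2.127 μm/a × 8.96 g/cm³ = 19.06 g·m⁻²·a⁻¹
zinc: T>10 °C ⇒ hinge -0.071·(15.6−10) = -0.3976
  sulphur-dioxide contribution → 1.179 μm/a
  chloride contribution → 0.8418 μm/a
  total first-year rate 2.021 μm/a
  mass loss = 2.021 μm/a × 7.14 g/cm³ = 14.43 g·m⁻²·a⁻¹
Ordering by g·m⁻²·a⁻¹: copper (19.1) > zinc (14.4)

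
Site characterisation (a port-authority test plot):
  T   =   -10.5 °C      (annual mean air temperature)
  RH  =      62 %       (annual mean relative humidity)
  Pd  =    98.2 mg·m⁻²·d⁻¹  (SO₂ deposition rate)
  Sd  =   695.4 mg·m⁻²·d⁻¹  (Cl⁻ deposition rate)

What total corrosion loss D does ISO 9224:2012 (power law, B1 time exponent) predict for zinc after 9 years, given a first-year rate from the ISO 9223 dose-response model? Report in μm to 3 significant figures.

D(9) = 7.53 μm

zinc: temperature factor f = +0.038·(-20.5) = -0.7790
  sulphur-dioxide contribution → 0.7716 μm/a
  chloride contribution → 0.4908 μm/a
  ⇒ r_corr(zinc) = 1.262 μm/a
Long-term exponent b (ISO 9224 Table 2, B1) = 0.813
  D(9) = 1.262 × 9^0.813 = 1.262 × 5.968 = 7.534 μm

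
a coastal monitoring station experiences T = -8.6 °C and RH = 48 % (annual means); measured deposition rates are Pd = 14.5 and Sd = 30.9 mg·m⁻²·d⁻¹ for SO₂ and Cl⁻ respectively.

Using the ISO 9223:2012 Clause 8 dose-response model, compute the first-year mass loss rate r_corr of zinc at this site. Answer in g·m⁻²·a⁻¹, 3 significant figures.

zinc: f(T) = +0.038·(T−10) [T≤10 °C] = -0.7068
  sulphur-dioxide contribution → 0.1877 μm/a
  chloride contribution → 0.08742 μm/a
  ⇒ r_corr(zinc) = 0.2752 μm/a
Convert to mass loss: 0.2752 μm/a × 7.14 g/cm³ = 1.965 g·m⁻²·a⁻¹

r_corr = 1.96 g·m⁻²·a⁻¹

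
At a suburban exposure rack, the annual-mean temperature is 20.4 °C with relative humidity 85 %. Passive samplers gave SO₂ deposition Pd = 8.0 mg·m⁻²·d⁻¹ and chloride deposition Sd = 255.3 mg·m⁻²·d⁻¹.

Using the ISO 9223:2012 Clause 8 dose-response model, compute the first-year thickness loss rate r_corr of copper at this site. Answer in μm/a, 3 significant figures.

copper: temperature factor f = -0.080·(10.4) = -0.8320
  SO₂ term: 0.0053·8.0^0.26·exp(0.059·85-0.8320) = 0.5967
  Cl⁻ term: 0.01025·255.3^0.27·exp(0.036·85+0.049·20.4) = 2.653
  r_corr = 0.5967 + 2.653 = 3.249 μm/a

r_corr = 3.25 μm/a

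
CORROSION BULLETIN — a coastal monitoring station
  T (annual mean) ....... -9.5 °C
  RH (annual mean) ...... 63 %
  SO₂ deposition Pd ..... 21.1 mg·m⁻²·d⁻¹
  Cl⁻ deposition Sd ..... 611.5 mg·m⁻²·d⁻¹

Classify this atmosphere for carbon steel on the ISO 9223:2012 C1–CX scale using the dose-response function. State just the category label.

C3

carbon steel: T≤10 °C ⇒ hinge +0.150·(-9.5−10) = -2.9250
  Pd branch = 1.77·Pd^0.52·e^(0.02·RH+f) = 1.635 μm/a
  Cl⁻ term: 0.102·611.5^0.62·exp(0.033·63+0.04·-9.5) = 29.79
  sum: 1.635 + 29.79 → r_corr = 31.42 μm/a
Category bounds: 25…50 μm/a bracket r_corr ⇒ C3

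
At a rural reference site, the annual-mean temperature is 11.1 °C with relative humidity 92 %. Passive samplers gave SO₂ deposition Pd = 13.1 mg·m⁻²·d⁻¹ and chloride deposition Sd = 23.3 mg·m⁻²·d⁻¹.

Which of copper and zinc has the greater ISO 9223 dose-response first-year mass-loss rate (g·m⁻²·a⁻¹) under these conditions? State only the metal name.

copper

copper: T>10 °C ⇒ hinge -0.080·(11.1−10) = -0.0880
  sulphur-dioxide contribution → 2.157 μm/a
  chloride contribution → 1.134 μm/a
  total first-year rate 3.291 μm/a
  mass loss = 3.291 μm/a × 8.96 g/cm³ = 29.49 g·m⁻²·a⁻¹
zinc: T>10 °C ⇒ hinge -0.071·(11.1−10) = -0.0781
  sulphur-dioxide contribution → 2.548 μm/a
  chloride contribution → 0.5647 μm/a
  total first-year rate 3.113 μm/a
  mass loss = 3.113 μm/a × 7.14 g/cm³ = 22.23 g·m⁻²·a⁻¹
Ordering by g·m⁻²·a⁻¹: copper (29.5) > zinc (22.2)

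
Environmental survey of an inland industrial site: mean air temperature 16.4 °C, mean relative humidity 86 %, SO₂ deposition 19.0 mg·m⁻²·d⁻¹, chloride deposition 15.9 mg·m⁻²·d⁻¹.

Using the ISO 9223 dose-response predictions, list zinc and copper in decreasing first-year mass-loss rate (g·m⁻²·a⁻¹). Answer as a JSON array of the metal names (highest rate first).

["copper", "zinc"]

zinc: temperature factor f = -0.071·(6.4) = -0.4544
  Pd branch = 0.0129·Pd^0.44·e^(0.046·RH+f) = 1.563 μm/a
  Sd branch = 0.0175·Sd^0.57·e^(0.008·RH+0.085·T) = 0.6793 μm/a
  sum: 1.563 + 0.6793 → r_corr = 2.242 μm/a
  mass loss = 2.242 μm/a × 7.14 g/cm³ = 16.01 g·m⁻²·a⁻¹
copper: f(T) = -0.080·(T−10) [T>10 °C] = -0.5120
  SO₂ term: 0.0053·19.0^0.26·exp(0.059·86-0.5120) = 1.091
  Cl⁻ term: 0.01025·15.9^0.27·exp(0.036·86+0.049·16.4) = 1.068
  r_corr = 1.091 + 1.068 = 2.16 μm/a
  mass loss = 2.16 μm/a × 8.96 g/cm³ = 19.35 g·m⁻²·a⁻¹
Ordering by g·m⁻²·a⁻¹: copper (19.4) > zinc (16)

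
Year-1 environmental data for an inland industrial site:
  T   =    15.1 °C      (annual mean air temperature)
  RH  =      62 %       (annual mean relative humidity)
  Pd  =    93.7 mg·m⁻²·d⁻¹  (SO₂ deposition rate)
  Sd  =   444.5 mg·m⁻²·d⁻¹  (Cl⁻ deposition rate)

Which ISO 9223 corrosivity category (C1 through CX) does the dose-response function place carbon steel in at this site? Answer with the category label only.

C5

carbon steel: T>10 °C ⇒ hinge -0.054·(15.1−10) = -0.2754
  Pd branch = 1.77·Pd^0.52·e^(0.02·RH+f) = 49.23 μm/a
  Cl⁻ term: 0.102·444.5^0.62·exp(0.033·62+0.04·15.1) = 63.26
  r_corr = 49.23 + 63.26 = 112.5 μm/a
ISO 9223 Table 2 (carbon steel): 80 < 112 ≤ 200 μm/a ⇒ C5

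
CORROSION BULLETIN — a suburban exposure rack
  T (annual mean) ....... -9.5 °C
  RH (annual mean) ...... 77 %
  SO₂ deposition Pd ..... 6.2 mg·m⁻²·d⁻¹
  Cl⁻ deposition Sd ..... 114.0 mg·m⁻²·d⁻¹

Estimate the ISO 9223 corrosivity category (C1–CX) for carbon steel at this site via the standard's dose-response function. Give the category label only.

C2

carbon steel: f(T) = +0.150·(T−10) [T≤10 °C] = -2.9250
  Pd branch = 1.77·Pd^0.52·e^(0.02·RH+f) = 1.144 μm/a
  Sd branch = 0.102·Sd^0.62·e^(0.033·RH+0.04·T) = 16.69 μm/a
  sum: 1.144 + 16.69 → r_corr = 17.83 μm/a
Category bounds: 1.3…25 μm/a bracket r_corr ⇒ C2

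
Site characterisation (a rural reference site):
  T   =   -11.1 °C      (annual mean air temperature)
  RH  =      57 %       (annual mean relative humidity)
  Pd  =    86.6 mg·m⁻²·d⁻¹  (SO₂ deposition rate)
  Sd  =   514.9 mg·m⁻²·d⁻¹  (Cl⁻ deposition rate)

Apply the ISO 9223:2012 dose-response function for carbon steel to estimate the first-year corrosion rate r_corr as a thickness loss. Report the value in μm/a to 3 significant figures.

r_corr = 23.0 μm/a

carbon steel: f(T) = +0.150·(T−10) [T≤10 °C] = -3.1650
  Pd branch = 1.77·Pd^0.52·e^(0.02·RH+f) = 2.377 μm/a
  Cl⁻ term: 0.102·514.9^0.62·exp(0.033·57+0.04·-11.1) = 20.6
  r_corr = 2.377 + 20.6 = 22.98 μm/a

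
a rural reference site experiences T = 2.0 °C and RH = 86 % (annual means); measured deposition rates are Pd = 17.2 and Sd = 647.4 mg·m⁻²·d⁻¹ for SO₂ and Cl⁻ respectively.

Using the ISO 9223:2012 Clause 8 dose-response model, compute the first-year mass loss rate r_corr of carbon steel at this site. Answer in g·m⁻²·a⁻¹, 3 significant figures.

r_corr = 922 g·m⁻²·a⁻¹

carbon steel: f(T) = +0.150·(T−10) [T≤10 °C] = -1.2000
  SO₂ term: 1.77·17.2^0.52·exp(0.02·86-1.2000) = 13.07
  Cl⁻ term: 0.102·647.4^0.62·exp(0.033·86+0.04·2.0) = 104.4
  sum: 13.07 + 104.4 → r_corr = 117.5 μm/a
Convert to mass loss: 117.5 μm/a × 7.85 g/cm³ = 922.3 g·m⁻²·a⁻¹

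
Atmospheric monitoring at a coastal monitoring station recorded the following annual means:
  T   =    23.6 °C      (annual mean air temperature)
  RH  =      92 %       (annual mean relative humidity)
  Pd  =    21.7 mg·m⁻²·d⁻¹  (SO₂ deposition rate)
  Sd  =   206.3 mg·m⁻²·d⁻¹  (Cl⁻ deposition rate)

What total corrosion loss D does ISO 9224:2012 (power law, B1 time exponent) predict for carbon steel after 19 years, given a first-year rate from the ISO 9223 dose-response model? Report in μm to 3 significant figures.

carbon steel: T>10 °C ⇒ hinge -0.054·(23.6−10) = -0.7344
  SO₂ term: 1.77·21.7^0.52·exp(0.02·92-0.7344) = 26.49
  Cl⁻ term: 0.102·206.3^0.62·exp(0.033·92+0.04·23.6) = 148.6
  sum: 26.49 + 148.6 → r_corr = 175.1 μm/a
Power-law: D(19) = r_corr · 19^0.523
  D(19) = 175.1 × 19^0.523 = 175.1 × 4.664 = 816.8 μm

D(19) = 817 μm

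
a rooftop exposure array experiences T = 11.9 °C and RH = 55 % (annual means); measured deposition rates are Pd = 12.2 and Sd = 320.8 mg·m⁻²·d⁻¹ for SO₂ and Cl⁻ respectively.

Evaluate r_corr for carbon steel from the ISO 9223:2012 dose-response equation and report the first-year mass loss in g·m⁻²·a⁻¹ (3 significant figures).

carbon steel: T>10 °C ⇒ hinge -0.054·(11.9−10) = -0.1026
  SO₂ term: 1.77·12.2^0.52·exp(0.02·55-0.1026) = 17.62
  Sd branch = 0.102·Sd^0.62·e^(0.033·RH+0.04·T) = 36.09 μm/a
  sum: 17.62 + 36.09 → r_corr = 53.72 μm/a
Convert to mass loss: 53.72 μm/a × 7.85 g/cm³ = 421.7 g·m⁻²·a⁻¹

r_corr = 422 g·m⁻²·a⁻¹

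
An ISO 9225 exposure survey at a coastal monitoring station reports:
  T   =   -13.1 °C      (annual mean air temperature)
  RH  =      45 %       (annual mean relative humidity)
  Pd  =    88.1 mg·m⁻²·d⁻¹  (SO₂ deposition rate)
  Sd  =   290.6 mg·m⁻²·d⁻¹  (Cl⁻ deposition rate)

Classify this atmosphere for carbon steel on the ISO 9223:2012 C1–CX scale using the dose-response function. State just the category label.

C2

carbon steel: temperature factor f = +0.150·(-23.1) = -3.4650
  Pd branch = 1.77·Pd^0.52·e^(0.02·RH+f) = 1.398 μm/a
  Cl⁻ term: 0.102·290.6^0.62·exp(0.033·45+0.04·-13.1) = 8.978
  r_corr = 1.398 + 8.978 = 10.38 μm/a
ISO 9223 Table 2 (carbon steel): 1.3 < 10.4 ≤ 25 μm/a ⇒ C2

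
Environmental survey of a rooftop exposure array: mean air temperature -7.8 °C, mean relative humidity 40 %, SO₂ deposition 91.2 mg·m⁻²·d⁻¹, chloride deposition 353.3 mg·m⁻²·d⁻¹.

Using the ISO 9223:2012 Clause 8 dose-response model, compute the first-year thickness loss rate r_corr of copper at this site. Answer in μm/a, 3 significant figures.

r_corr = 0.163 μm/a

copper: f(T) = +0.126·(T−10) [T≤10 °C] = -2.2428
  Pd branch = 0.0053·Pd^0.26·e^(0.059·RH+f) = 0.01927 μm/a
  Cl⁻ term: 0.01025·353.3^0.27·exp(0.036·40+0.049·-7.8) = 0.1439
  r_corr = 0.01927 + 0.1439 = 0.1632 μm/a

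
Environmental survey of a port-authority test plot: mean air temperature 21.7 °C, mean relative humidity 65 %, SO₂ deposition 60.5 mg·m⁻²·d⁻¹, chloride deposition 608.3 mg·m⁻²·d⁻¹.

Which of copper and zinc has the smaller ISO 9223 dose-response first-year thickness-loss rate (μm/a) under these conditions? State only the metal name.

copper

copper: T>10 °C ⇒ hinge -0.080·(21.7−10) = -0.9360
  SO₂ term: 0.0053·60.5^0.26·exp(0.059·65-0.9360) = 0.2796
  Cl⁻ term: 0.01025·608.3^0.27·exp(0.036·65+0.049·21.7) = 1.74
  r_corr = 0.2796 + 1.74 = 2.019 μm/a
zinc: temperature factor f = -0.071·(11.7) = -0.8307
  SO₂ term: 0.0129·60.5^0.44·exp(0.046·65-0.8307) = 0.6797
  Cl⁻ term: 0.0175·608.3^0.57·exp(0.008·65+0.085·21.7) = 7.192
  r_corr = 0.6797 + 7.192 = 7.872 μm/a
Ordering by μm/a: zinc (7.87) > copper (2.02)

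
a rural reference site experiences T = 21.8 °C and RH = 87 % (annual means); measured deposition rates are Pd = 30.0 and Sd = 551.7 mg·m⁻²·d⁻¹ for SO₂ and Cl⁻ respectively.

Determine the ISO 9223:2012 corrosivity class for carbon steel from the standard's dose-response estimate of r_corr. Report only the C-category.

CX

carbon steel: temperature factor f = -0.054·(11.8) = -0.6372
  sulphur-dioxide contribution → 31.26 μm/a
  chloride contribution → 215.8 μm/a
  total first-year rate 247 μm/a
247 μm/a falls in (200, 700] for carbon steel → category CX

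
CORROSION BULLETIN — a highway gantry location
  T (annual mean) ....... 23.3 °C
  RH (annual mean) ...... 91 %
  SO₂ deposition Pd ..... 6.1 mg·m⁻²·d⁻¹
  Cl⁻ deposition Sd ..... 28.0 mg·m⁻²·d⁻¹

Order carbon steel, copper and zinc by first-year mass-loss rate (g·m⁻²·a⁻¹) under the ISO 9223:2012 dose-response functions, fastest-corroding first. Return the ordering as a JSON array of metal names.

carbon steel: temperature factor f = -0.054·(13.3) = -0.7182
  SO₂ term: 1.77·6.1^0.52·exp(0.02·91-0.7182) = 13.64
  Cl⁻ term: 0.102·28.0^0.62·exp(0.033·91+0.04·23.3) = 41.19
  r_corr = 13.64 + 41.19 = 54.83 μm/a
  mass loss = 54.83 μm/a × 7.85 g/cm³ = 430.4 g·m⁻²·a⁻¹
copper: f(T) = -0.080·(T−10) [T>10 °C] = -1.0640
  SO₂ term: 0.0053·6.1^0.26·exp(0.059·91-1.0640) = 0.6282
  Cl⁻ term: 0.01025·28.0^0.27·exp(0.036·91+0.049·23.3) = 2.089
  sum: 0.6282 + 2.089 → r_corr = 2.718 μm/a
  mass loss = 2.718 μm/a × 8.96 g/cm³ = 24.35 g·m⁻²·a⁻¹
zinc: T>10 °C ⇒ hinge -0.071·(23.3−10) = -0.9443
  Pd branch = 0.0129·Pd^0.44·e^(0.046·RH+f) = 0.7311 μm/a
  Cl⁻ term: 0.0175·28.0^0.57·exp(0.008·91+0.085·23.3) = 1.755
  sum: 0.7311 + 1.755 → r_corr = 2.486 μm/a
  mass loss = 2.486 μm/a × 7.14 g/cm³ = 17.75 g·m⁻²·a⁻¹
Ordering by g·m⁻²·a⁻¹: carbon steel (430) > copper (24.4) > zinc (17.7)

["carbon steel", "copper", "zinc"]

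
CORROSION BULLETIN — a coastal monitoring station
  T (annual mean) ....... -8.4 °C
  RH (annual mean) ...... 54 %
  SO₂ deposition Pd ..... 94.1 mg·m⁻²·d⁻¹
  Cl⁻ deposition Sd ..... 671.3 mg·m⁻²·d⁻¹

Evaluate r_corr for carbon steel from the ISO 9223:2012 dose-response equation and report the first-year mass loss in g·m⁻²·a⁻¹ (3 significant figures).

r_corr = 220 g·m⁻²·a⁻¹

carbon steel: temperature factor f = +0.150·(-18.4) = -2.7600
  SO₂ term: 1.77·94.1^0.52·exp(0.02·54-2.7600) = 3.504
  Cl⁻ term: 0.102·671.3^0.62·exp(0.033·54+0.04·-8.4) = 24.51
  r_corr = 3.504 + 24.51 = 28.01 μm/a
Convert to mass loss: 28.01 μm/a × 7.85 g/cm³ = 219.9 g·m⁻²·a⁻¹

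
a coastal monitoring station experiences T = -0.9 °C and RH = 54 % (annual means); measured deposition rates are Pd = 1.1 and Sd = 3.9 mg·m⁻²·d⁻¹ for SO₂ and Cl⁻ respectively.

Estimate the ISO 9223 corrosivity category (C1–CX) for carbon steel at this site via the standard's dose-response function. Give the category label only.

carbon steel: T≤10 °C ⇒ hinge +0.150·(-0.9−10) = -1.6350
  SO₂ term: 1.77·1.1^0.52·exp(0.02·54-1.6350) = 1.068
  Cl⁻ term: 0.102·3.9^0.62·exp(0.033·54+0.04·-0.9) = 1.359
  sum: 1.068 + 1.359 → r_corr = 2.427 μm/a
2.43 μm/a falls in (1.3, 25] for carbon steel → category C2

C2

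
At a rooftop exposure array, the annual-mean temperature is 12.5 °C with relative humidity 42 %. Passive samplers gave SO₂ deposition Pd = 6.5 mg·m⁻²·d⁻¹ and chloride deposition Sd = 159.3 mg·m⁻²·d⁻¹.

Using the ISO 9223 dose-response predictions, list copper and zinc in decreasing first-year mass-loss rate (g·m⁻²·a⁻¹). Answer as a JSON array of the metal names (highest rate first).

["zinc", "copper"]

copper: f(T) = -0.080·(T−10) [T>10 °C] = -0.2000
  Pd branch = 0.0053·Pd^0.26·e^(0.059·RH+f) = 0.08413 μm/a
  Cl⁻ term: 0.01025·159.3^0.27·exp(0.036·42+0.049·12.5) = 0.3373
  sum: 0.08413 + 0.3373 → r_corr = 0.4214 μm/a
  mass loss = 0.4214 μm/a × 8.96 g/cm³ = 3.776 g·m⁻²·a⁻¹
zinc: f(T) = -0.071·(T−10) [T>10 °C] = -0.1775
  SO₂ term: 0.0129·6.5^0.44·exp(0.046·42-0.1775) = 0.1699
  Cl⁻ term: 0.0175·159.3^0.57·exp(0.008·42+0.085·12.5) = 1.275
  r_corr = 0.1699 + 1.275 = 1.445 μm/a
  mass loss = 1.445 μm/a × 7.14 g/cm³ = 10.32 g·m⁻²·a⁻¹
Ordering by g·m⁻²·a⁻¹: zinc (10.3) > copper (3.78)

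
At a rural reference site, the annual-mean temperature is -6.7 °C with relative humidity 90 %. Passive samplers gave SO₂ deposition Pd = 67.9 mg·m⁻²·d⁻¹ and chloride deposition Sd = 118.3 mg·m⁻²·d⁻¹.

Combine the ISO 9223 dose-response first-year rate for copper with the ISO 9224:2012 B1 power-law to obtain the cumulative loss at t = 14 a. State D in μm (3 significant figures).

D(14) = 6.25 μm

copper: T≤10 °C ⇒ hinge +0.126·(-6.7−10) = -2.1042
  sulphur-dioxide contribution → 0.3916 μm/a
  chloride contribution → 0.6839 μm/a
  total first-year rate 1.075 μm/a
Power-law: D(14) = r_corr · 14^0.667
  D(14) = 1.075 × 14^0.667 = 1.075 × 5.814 = 6.252 μm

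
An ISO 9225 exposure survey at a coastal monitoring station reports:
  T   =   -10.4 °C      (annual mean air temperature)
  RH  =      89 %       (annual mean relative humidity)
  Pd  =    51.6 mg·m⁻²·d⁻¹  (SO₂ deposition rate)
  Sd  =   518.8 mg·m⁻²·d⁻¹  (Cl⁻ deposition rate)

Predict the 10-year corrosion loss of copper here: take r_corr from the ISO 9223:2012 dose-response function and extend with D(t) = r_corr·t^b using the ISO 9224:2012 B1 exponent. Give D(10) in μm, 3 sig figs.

copper: temperature factor f = +0.126·(-20.4) = -2.5704
  Pd branch = 0.0053·Pd^0.26·e^(0.059·RH+f) = 0.2156 μm/a
  Cl⁻ term: 0.01025·518.8^0.27·exp(0.036·89+0.049·-10.4) = 0.8202
  sum: 0.2156 + 0.8202 → r_corr = 1.036 μm/a
Long-term exponent b (ISO 9224 Table 2, B1) = 0.667
  D(10) = 1.036 × 10^0.667 = 1.036 × 4.645 = 4.812 μm

D(10) = 4.81 μm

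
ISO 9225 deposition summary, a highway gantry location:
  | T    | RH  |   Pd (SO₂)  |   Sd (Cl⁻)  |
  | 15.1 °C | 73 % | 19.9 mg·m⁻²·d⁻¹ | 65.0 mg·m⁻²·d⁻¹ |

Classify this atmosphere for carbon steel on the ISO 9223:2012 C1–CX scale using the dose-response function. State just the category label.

carbon steel: temperature factor f = -0.054·(5.1) = -0.2754
  sulphur-dioxide contribution → 27.41 μm/a
  chloride contribution → 27.61 μm/a
  ⇒ r_corr(carbon steel) = 55.02 μm/a
Category bounds: 50…80 μm/a bracket r_corr ⇒ C4

C4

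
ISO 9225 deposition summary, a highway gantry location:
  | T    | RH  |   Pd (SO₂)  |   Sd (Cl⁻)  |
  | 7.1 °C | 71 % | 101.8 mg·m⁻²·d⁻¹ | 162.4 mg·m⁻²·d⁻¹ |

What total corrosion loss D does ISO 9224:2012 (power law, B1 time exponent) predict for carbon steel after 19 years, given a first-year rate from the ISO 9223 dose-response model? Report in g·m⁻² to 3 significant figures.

carbon steel: f(T) = +0.150·(T−10) [T≤10 °C] = -0.4350
  Pd branch = 1.77·Pd^0.52·e^(0.02·RH+f) = 52.45 μm/a
  Cl⁻ term: 0.102·162.4^0.62·exp(0.033·71+0.04·7.1) = 33.12
  r_corr = 52.45 + 33.12 = 85.57 μm/a
ISO 9224: D(t) = r_corr · t^b with b = 0.523 (carbon steel, B1)
  D(19) = 85.57 × 19^0.523 = 85.57 × 4.664 = 399.1 μm
  Mass loss = 399.1 μm × 7.85 g/cm³ = 3133 g·m⁻²

D(19) = 3.13e+03 g·m⁻²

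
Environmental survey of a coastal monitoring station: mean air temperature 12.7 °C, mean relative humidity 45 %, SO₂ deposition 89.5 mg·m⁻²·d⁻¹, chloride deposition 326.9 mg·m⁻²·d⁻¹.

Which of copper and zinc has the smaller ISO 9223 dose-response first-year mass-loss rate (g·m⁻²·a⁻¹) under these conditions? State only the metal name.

copper: temperature factor f = -0.080·(2.7) = -0.2160
  SO₂ term: 0.0053·89.5^0.26·exp(0.059·45-0.2160) = 0.1954
  Cl⁻ term: 0.01025·326.9^0.27·exp(0.036·45+0.049·12.7) = 0.4607
  sum: 0.1954 + 0.4607 → r_corr = 0.6561 μm/a
  mass loss = 0.6561 μm/a × 8.96 g/cm³ = 5.879 g·m⁻²·a⁻¹
zinc: T>10 °C ⇒ hinge -0.071·(12.7−10) = -0.1917
  Pd branch = 0.0129·Pd^0.44·e^(0.046·RH+f) = 0.6097 μm/a
  Sd branch = 0.0175·Sd^0.57·e^(0.008·RH+0.085·T) = 2.002 μm/a
  r_corr = 0.6097 + 2.002 = 2.612 μm/a
  mass loss = 2.612 μm/a × 7.14 g/cm³ = 18.65 g·m⁻²·a⁻¹
Ordering by g·m⁻²·a⁻¹: zinc (18.6) > copper (5.88)

copper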